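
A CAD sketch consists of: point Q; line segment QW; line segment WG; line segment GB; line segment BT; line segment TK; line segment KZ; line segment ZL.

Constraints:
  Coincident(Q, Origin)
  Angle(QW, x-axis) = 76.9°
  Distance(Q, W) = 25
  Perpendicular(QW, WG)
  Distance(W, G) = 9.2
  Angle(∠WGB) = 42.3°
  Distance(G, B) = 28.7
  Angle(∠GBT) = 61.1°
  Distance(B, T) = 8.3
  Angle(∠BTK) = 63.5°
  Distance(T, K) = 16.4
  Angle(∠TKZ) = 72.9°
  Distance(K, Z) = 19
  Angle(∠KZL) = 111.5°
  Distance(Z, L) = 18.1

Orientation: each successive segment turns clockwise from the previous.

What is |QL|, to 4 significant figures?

25.69

∠TKZ = 72.9° gives KZ at -133.3° from the x-axis; with |KZ| = 19.0, Z = (-8.785, -4.506). ∠KZL = 111.5° gives ZL at 158.2° from the x-axis; with |ZL| = 18.1, L = (-25.59, 2.216). Then |QL| = |L − Q| = 25.69.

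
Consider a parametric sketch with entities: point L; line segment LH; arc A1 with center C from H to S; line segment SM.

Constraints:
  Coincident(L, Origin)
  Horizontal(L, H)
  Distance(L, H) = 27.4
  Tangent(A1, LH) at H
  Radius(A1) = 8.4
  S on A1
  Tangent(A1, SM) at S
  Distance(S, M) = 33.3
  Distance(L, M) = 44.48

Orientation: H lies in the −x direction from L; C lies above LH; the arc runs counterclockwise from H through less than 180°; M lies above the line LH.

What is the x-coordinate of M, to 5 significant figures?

-16.963

Checks: |CS| = 8.400 ✓; ∠(CS, SM) = 90.00° ✓; |SM| = 33.30 ✓; |LM| = 44.48 ✓.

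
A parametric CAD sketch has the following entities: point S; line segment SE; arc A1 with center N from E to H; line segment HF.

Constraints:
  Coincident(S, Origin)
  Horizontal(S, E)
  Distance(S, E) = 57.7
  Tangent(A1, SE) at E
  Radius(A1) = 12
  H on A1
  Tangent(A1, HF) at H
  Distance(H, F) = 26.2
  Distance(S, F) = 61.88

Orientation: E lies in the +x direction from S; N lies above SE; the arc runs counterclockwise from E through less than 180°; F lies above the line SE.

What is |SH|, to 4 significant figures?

69.34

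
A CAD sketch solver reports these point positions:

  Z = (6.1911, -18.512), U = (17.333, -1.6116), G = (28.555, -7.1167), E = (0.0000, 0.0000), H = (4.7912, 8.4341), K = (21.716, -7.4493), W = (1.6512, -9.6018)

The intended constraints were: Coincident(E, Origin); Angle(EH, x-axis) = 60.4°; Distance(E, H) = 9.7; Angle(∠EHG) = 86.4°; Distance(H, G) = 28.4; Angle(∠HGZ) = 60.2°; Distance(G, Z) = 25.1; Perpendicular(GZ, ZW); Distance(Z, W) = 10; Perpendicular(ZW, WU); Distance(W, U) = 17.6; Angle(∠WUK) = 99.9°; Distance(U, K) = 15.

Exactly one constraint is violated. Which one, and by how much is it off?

Distance(U, K) = 15 — off by 7.70.

E = (0.00, 0.00) ✓; EH at 60.40° ✓; |EH| = 9.700 ✓; ∠EHG = 86.40° ✓; |HG| = 28.40 ✓; ∠HGZ = 60.20° ✓; |GZ| = 25.10 ✓; ∠(GZ, ZW) = 90.00° ✓; |ZW| = 10.00 ✓; ∠(ZW, WU) = 90.00° ✓; |WU| = 17.60 ✓; ∠WUK = 99.90° ✓; |UK| = 7.300 ✗.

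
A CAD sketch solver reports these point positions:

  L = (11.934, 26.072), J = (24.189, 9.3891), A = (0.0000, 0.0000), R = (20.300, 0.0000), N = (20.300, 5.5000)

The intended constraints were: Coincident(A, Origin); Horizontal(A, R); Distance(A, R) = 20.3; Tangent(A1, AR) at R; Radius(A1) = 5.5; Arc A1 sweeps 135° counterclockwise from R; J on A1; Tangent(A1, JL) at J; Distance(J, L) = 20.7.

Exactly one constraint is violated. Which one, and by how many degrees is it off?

Tangent(A1, JL) at J — off by 8.70°.

A = (0.00, 0.00) ✓; A.y = 0.00, R.y = 0.00 ✓; |AR| = 20.30 ✓; ∠(NR, RA) = 90.00° ✓; |NR| = 5.500 ✓; bearing(N→J) − bearing(N→R) = 135.0° ✓; |NJ| = 5.500 ✓; ∠(NJ, JL) = 98.70° ✗; |JL| = 20.70 ✓.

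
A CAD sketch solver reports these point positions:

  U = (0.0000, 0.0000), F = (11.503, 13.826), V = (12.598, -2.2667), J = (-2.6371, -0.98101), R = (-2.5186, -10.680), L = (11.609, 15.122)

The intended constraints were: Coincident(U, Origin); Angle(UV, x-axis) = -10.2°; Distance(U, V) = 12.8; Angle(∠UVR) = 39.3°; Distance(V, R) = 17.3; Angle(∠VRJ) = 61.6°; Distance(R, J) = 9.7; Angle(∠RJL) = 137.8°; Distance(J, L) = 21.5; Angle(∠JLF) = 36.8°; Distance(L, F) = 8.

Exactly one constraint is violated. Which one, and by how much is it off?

Distance(L, F) = 8 — off by 6.70.

U = (0.00, 0.00) ✓; UV at -10.20° ✓; |UV| = 12.80 ✓; ∠UVR = 39.30° ✓; |VR| = 17.30 ✓; ∠VRJ = 61.60° ✓; |RJ| = 9.700 ✓; ∠RJL = 137.8° ✓; |JL| = 21.50 ✓; ∠JLF = 36.82° ✓; |LF| = 1.300 ✗.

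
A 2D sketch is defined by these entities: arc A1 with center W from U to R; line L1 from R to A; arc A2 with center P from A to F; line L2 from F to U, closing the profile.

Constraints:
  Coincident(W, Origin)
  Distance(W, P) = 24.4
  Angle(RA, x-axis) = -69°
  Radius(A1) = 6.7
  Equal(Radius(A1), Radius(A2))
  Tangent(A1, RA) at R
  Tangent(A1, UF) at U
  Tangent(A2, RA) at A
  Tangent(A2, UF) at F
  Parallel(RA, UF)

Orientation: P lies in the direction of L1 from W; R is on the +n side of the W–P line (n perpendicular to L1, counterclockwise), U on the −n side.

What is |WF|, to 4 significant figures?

25.30

Tangency of A1 to both parallel lines with radius 6.7 puts R and U at W ± 6.7·n: R = (6.255, 2.401), U = (-6.255, -2.401). Equal radii place A and F the same way about P: A = P + 6.7·n = (15.00, -20.38), F = P − 6.7·n = (2.489, -25.18). Then |WF| = |F − W| = 25.30.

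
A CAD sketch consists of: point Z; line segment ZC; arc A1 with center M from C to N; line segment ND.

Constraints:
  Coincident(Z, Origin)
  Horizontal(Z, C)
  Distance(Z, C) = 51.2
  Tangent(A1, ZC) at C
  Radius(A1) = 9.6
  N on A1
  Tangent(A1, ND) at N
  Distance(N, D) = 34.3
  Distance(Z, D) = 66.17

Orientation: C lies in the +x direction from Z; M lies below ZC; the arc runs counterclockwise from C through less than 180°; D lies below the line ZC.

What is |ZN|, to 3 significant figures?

43.3

Checks: |ZC| = 51.20 ✓; |MN| = 9.600 ✓; ∠(MN, ND) = 90.00° ✓; |ND| = 34.30 ✓; |ZD| = 66.17 ✓.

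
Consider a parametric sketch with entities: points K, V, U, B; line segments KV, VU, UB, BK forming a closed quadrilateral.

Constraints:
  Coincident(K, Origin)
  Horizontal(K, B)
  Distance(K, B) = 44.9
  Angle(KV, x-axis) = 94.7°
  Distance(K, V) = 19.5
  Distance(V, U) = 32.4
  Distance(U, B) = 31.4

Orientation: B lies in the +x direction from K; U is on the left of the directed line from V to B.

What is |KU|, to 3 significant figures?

40.5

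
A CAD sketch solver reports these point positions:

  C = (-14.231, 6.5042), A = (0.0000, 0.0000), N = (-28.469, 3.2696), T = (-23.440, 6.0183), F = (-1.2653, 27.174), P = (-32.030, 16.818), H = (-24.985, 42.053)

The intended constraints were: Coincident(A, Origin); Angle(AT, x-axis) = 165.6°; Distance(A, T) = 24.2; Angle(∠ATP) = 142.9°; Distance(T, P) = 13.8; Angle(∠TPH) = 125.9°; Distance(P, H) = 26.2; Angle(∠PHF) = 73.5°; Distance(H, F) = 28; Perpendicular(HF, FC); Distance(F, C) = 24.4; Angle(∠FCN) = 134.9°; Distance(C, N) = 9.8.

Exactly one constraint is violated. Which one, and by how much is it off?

Distance(C, N) = 9.8 — off by 4.80.

A = (0.00, 0.00) ✓; AT at 165.6° ✓; |AT| = 24.20 ✓; ∠ATP = 142.9° ✓; |TP| = 13.80 ✓; ∠TPH = 125.9° ✓; |PH| = 26.20 ✓; ∠PHF = 73.50° ✓; |HF| = 28.00 ✓; ∠(HF, FC) = 90.00° ✓; |FC| = 24.40 ✓; ∠FCN = 134.9° ✓; |CN| = 14.60 ✗.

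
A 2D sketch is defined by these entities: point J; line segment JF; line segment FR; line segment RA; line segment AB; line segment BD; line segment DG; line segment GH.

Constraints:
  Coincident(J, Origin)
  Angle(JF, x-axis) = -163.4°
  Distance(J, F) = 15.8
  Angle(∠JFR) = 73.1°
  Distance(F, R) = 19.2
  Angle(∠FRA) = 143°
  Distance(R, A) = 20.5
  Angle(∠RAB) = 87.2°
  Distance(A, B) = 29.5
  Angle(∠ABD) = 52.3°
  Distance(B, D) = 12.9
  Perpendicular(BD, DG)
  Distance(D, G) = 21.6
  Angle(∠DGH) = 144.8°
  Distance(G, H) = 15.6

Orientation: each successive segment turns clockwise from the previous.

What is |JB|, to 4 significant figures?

23.27

J is at the origin; JF runs at -163.4° with length 15.8, so F = (-15.14, -4.514). ∠JFR = 73.1° gives FR at 89.70° from the x-axis; with |FR| = 19.2, R = (-15.04, 14.69). ∠FRA = 143.0° gives RA at 52.70° from the x-axis; with |RA| = 20.5, A = (-2.618, 30.99). ∠RAB = 87.2° gives AB at -40.10° from the x-axis; with |AB| = 29.5, B = (19.95, 11.99). Then |JB| = |B − J| = 23.27.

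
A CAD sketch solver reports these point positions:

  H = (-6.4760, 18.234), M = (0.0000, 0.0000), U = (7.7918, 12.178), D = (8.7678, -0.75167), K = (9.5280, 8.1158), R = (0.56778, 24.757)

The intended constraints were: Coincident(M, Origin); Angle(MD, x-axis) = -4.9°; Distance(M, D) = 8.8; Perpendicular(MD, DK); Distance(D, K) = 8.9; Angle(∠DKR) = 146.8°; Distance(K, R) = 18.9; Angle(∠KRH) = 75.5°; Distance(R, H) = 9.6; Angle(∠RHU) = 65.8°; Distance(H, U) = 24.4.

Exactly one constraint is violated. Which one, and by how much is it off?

Distance(H, U) = 24.4 — off by 8.90.

M = (0.00, 0.00) ✓; MD at -4.900° ✓; |MD| = 8.800 ✓; ∠(MD, DK) = 90.00° ✓; |DK| = 8.900 ✓; ∠DKR = 146.8° ✓; |KR| = 18.90 ✓; ∠KRH = 75.50° ✓; |RH| = 9.600 ✓; ∠RHU = 65.80° ✓; |HU| = 15.50 ✗.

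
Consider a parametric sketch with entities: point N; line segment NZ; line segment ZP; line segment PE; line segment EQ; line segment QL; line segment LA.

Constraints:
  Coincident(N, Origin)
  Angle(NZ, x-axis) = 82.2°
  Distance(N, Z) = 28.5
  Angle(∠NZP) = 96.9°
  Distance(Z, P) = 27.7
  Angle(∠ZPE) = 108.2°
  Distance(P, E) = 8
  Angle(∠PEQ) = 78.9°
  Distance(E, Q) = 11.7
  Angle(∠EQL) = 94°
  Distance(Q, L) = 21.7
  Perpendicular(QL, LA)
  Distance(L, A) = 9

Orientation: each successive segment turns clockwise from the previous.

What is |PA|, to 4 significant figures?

14.67

N is at the origin; NZ runs at 82.2° with length 28.5, so Z = (3.868, 28.24). ∠NZP = 96.9° gives ZP at -0.9000° from the x-axis; with |ZP| = 27.7, P = (31.56, 27.80). ∠ZPE = 108.2° gives PE at -72.70° from the x-axis; with |PE| = 8.0, E = (33.94, 20.16). ∠PEQ = 78.9° gives EQ at -173.8° from the x-axis; with |EQ| = 11.7, Q = (22.31, 18.90). ∠EQL = 94.0° gives QL at 100.2° from the x-axis; with |QL| = 21.7, L = (18.47, 40.26). The perpendicularity gives LA at right angles to QL, so LA runs at 10.20°; with |LA| = 9.0, A = (27.33, 41.85). Then |PA| = |A − P| = 14.67.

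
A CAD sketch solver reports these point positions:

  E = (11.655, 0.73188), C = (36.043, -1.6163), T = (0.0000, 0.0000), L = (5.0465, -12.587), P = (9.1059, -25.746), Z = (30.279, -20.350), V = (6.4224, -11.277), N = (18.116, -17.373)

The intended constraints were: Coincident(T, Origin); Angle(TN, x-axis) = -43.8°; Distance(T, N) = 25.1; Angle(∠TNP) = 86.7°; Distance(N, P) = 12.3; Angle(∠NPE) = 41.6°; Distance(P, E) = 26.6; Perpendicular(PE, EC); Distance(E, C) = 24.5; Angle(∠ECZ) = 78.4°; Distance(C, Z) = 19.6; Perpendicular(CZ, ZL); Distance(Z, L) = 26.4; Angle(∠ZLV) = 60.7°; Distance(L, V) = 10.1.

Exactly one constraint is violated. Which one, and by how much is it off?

Distance(L, V) = 10.1 — off by 8.20.

T = (0.00, 0.00) ✓; TN at -43.80° ✓; |TN| = 25.10 ✓; ∠TNP = 86.70° ✓; |NP| = 12.30 ✓; ∠NPE = 41.60° ✓; |PE| = 26.60 ✓; ∠(PE, EC) = 90.00° ✓; |EC| = 24.50 ✓; ∠ECZ = 78.40° ✓; |CZ| = 19.60 ✓; ∠(CZ, ZL) = 90.00° ✓; |ZL| = 26.40 ✓; ∠ZLV = 60.70° ✓; |LV| = 1.900 ✗.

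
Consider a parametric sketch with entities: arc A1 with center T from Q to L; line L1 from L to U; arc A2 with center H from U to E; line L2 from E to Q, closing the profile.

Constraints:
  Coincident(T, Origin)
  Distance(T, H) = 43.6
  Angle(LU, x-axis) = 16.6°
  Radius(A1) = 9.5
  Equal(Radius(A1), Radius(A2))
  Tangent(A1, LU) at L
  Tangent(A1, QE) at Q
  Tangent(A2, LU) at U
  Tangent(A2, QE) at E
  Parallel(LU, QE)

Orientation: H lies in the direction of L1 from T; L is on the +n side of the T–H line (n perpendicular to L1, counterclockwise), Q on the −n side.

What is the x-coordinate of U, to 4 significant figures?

39.07

The slot axis is L1's direction at 16.6°, so u = (cos 16.6°, sin 16.6°) = (0.9583, 0.2857) and n = (−sin 16.6°, cos 16.6°) = (-0.2857, 0.9583). T is at the origin and H lies 43.6 along u from T, so H = 43.6·u = (41.78, 12.46). Tangency of A1 to both parallel lines with radius 9.5 puts L and Q at T ± 9.5·n: L = (-2.714, 9.104), Q = (2.714, -9.104). Equal radii place U and E the same way about H: U = H + 9.5·n = (39.07, 21.56), E = H − 9.5·n = (44.50, 3.352). So U.x = 39.07.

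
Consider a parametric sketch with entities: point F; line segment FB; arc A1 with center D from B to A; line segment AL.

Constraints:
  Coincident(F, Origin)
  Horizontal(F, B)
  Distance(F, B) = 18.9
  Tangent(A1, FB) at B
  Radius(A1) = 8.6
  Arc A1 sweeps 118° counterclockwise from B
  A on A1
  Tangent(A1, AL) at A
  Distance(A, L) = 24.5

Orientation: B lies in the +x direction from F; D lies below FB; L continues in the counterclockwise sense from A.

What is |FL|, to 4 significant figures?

41.17

F is at the origin; FB is horizontal with |FB| = 18.9 and B on the +x side, so B = (18.90, 0.000). A1 meets FB tangentially, so DB is at right angles to FB, so D = B + (0, -8.6) = (18.90, -8.600). On A1, B sits at bearing 90° from D; a 118° counterclockwise sweep puts A at bearing 208°, so A = D + 8.6·(cos 208°, sin 208°) = (11.31, -12.64). The tangent condition forces DA to be normal to AL, so AL runs along (−sin 208°, cos 208°); with |AL| = 24.5, L = (22.81, -34.27). Then |FL| = |L − F| = 41.17.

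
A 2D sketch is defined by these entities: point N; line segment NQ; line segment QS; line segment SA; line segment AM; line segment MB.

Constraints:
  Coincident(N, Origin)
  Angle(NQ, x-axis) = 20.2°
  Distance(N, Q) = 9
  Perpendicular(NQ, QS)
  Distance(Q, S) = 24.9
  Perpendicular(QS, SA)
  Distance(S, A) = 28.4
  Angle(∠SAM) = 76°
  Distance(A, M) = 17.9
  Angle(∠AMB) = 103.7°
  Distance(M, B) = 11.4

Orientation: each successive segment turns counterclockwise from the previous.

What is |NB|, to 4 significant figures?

8.432

N is at the origin; NQ runs at 20.2° with length 9.0, so Q = (8.446, 3.108). NQ ⟂ QS, so QS runs at 110.2°; with |QS| = 24.9, S = (-0.1515, 26.48). QS is perpendicular to SA, so SA runs at -159.8°; with |SA| = 28.4, A = (-26.80, 16.67). ∠SAM = 76.0° gives AM at -55.80° from the x-axis; with |AM| = 17.9, M = (-16.74, 1.865). ∠AMB = 103.7° gives MB at 20.50° from the x-axis; with |MB| = 11.4, B = (-6.065, 5.857). Then |NB| = |B − N| = 8.432.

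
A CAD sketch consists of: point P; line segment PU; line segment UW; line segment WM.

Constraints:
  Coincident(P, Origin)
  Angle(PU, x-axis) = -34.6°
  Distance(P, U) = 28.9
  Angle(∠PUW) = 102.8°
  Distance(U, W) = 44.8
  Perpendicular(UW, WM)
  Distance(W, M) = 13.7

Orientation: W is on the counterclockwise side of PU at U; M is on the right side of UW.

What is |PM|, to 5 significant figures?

66.150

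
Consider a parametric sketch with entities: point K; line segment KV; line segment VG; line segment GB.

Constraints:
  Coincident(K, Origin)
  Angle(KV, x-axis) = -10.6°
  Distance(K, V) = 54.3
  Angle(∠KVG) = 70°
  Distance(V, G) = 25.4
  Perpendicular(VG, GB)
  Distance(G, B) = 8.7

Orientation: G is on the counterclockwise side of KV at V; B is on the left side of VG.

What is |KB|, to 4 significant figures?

42.87

K is at the origin; KV runs at -10.6° with length 54.3, so V = 54.3·(cos -10.6°, sin -10.6°) = (53.37, -9.989). ∠KVG = 70.0°, so VG runs at -10.6° + (180° − 70.0°) = 99.40° from the x-axis; with |VG| = 25.4, G = V + 25.4·(cos 99.40°, sin 99.40°) = (49.22, 15.07). VG ⟂ GB; with |GB| = 8.7 on the left of VG, B = G + 8.7·(-0.9866, -0.1633) = (40.64, 13.65). Then |KB| = |B − K| = 42.87.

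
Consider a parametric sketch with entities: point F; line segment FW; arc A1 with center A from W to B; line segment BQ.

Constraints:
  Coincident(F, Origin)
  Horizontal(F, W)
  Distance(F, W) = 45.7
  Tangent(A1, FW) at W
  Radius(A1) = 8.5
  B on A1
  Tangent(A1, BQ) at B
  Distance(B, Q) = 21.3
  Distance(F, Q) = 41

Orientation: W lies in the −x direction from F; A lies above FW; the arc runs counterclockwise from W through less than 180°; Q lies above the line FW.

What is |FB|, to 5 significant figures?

38.048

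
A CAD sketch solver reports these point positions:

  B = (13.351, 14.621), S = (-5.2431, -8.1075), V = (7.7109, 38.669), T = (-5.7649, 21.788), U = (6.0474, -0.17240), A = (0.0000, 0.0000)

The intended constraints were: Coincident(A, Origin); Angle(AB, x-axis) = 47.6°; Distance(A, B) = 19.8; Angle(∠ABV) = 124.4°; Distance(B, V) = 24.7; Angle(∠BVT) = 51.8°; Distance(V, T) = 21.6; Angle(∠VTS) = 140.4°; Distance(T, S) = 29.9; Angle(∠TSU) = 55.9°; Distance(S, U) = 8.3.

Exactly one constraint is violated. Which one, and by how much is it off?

Distance(S, U) = 8.3 — off by 5.50.

A = (0.00, 0.00) ✓; AB at 47.60° ✓; |AB| = 19.80 ✓; ∠ABV = 124.4° ✓; |BV| = 24.70 ✓; ∠BVT = 51.80° ✓; |VT| = 21.60 ✓; ∠VTS = 140.4° ✓; |TS| = 29.90 ✓; ∠TSU = 55.90° ✓; |SU| = 13.80 ✗.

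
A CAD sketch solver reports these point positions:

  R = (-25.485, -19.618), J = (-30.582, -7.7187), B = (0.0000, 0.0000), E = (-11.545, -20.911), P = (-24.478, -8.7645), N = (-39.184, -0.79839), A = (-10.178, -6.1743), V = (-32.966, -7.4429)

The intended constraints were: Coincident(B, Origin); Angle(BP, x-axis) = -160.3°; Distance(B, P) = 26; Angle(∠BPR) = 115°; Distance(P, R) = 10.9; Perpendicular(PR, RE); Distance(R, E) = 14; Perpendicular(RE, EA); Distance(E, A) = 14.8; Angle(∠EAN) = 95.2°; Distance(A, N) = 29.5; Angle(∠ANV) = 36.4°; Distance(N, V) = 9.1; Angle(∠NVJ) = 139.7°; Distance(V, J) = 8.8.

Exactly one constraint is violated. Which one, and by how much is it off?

Distance(V, J) = 8.8 — off by 6.40.

B = (0.00, 0.00) ✓; BP at -160.3° ✓; |BP| = 26.00 ✓; ∠BPR = 115.0° ✓; |PR| = 10.90 ✓; ∠(PR, RE) = 90.00° ✓; |RE| = 14.00 ✓; ∠(RE, EA) = 90.00° ✓; |EA| = 14.80 ✓; ∠EAN = 95.20° ✓; |AN| = 29.50 ✓; ∠ANV = 36.40° ✓; |NV| = 9.100 ✓; ∠NVJ = 139.7° ✓; |VJ| = 2.400 ✗.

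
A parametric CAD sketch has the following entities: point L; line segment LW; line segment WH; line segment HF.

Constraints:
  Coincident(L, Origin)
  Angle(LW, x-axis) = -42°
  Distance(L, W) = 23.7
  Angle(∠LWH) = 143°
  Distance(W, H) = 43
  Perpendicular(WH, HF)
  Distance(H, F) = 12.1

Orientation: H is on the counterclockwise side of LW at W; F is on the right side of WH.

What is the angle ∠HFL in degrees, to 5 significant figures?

66.940°

L is at the origin; LW runs at -42.0° with length 23.7, so W = 23.7·(cos -42.0°, sin -42.0°) = (17.613, -15.858). ∠LWH = 143.0°, so WH runs at -42.0° + (180° − 143.0°) = -5.0000° from the x-axis; with |WH| = 43.0, H = W + 43.0·(cos -5.0000°, sin -5.0000°) = (60.449, -19.606). WH is perpendicular to HF; with |HF| = 12.1 on the right of WH, F = H + 12.1·(-0.087156, -0.99619) = (59.394, -31.660). Then cos ∠HFL = FH·FL / (|FH||FL|), giving 66.940°.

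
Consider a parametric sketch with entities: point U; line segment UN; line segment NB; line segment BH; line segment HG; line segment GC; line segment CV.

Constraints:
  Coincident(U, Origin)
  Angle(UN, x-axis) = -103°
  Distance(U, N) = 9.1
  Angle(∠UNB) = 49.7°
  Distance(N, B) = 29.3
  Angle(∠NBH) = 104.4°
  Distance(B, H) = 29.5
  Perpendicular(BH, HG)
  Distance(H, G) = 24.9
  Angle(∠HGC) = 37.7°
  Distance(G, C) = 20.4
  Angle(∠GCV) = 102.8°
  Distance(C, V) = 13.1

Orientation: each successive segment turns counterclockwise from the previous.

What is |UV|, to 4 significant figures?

35.52

U is at the origin; UN runs at -103.0° with length 9.1, so N = (-2.047, -8.867). ∠UNB = 49.7° gives NB at 27.30° from the x-axis; with |NB| = 29.3, B = (23.99, 4.572). ∠NBH = 104.4° gives BH at 102.9° from the x-axis; with |BH| = 29.5, H = (17.40, 33.33). The perpendicularity gives HG at right angles to BH, so HG runs at -167.1°; with |HG| = 24.9, G = (-6.868, 27.77). ∠HGC = 37.7° gives GC at -24.80° from the x-axis; with |GC| = 20.4, C = (11.65, 19.21). ∠GCV = 102.8° gives CV at 52.40° from the x-axis; with |CV| = 13.1, V = (19.64, 29.59). Then |UV| = |V − U| = 35.52.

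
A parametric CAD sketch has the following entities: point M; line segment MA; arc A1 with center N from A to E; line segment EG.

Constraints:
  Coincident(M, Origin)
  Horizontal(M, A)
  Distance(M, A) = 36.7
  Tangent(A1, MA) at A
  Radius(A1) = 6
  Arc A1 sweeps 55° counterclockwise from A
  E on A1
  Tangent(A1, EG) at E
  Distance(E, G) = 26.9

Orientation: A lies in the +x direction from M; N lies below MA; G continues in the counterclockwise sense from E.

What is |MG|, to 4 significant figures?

29.54

M is at the origin; MA is horizontal with |MA| = 36.7 and A on the +x side, so A = (36.70, 0.000). Tangency of A1 to MA means the radius NA is perpendicular to MA, so N = A + (0, -6) = (36.70, -6.000). On A1, A sits at bearing 90° from N; a 55° counterclockwise sweep puts E at bearing 145°, so E = N + 6.0·(cos 145°, sin 145°) = (31.79, -2.559). Tangency of A1 to EG means the radius NE is perpendicular to EG, so EG runs along (−sin 145°, cos 145°); with |EG| = 26.9, G = (16.36, -24.59). Then |MG| = |G − M| = 29.54.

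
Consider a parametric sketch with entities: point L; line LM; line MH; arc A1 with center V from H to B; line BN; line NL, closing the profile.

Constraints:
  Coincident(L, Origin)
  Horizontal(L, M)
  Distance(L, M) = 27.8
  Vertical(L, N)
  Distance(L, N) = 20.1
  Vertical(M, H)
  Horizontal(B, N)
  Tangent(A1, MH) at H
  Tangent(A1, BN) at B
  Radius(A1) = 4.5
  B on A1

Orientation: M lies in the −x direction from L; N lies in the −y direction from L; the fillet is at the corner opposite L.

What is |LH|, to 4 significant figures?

31.88

L is at the origin; LM is horizontal with |LM| = 27.8 and M on the −x side, so M = (-27.80, 0.000). L and N share the same x with |LN| = 20.1 and N on the −y side, so N = (0.000, -20.10). The virtual corner opposite L is at (-27.80, -20.10). The tangent condition forces VH to be normal to MH and A1 meets BN tangentially, so VB is at right angles to BN, with radius 4.5, so the center V sits 4.5 in from both sides at V = (-23.30, -15.60). That places the tangent points at H = (-27.80, -15.60) on MH and B = (-23.30, -20.10) on BN. Then |LH| = |H − L| = 31.88.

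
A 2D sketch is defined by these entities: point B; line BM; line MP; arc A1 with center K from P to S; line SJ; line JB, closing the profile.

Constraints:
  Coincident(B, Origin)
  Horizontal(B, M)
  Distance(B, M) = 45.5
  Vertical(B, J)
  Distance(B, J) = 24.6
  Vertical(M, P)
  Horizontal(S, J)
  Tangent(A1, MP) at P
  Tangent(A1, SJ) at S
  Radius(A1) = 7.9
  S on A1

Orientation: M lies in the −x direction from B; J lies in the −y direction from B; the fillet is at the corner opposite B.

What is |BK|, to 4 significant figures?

41.14

B is at the origin; BM is horizontal with |BM| = 45.5 and M on the −x side, so M = (-45.50, 0.000). BJ is vertical with |BJ| = 24.6 and J on the −y side, so J = (0.000, -24.60). The virtual corner opposite B is at (-45.50, -24.60). A1 meets MP tangentially, so KP is at right angles to MP and the tangent condition forces KS to be normal to SJ, with radius 7.9, so the center K sits 7.9 in from both sides at K = (-37.60, -16.70). Then |BK| = |K − B| = 41.14.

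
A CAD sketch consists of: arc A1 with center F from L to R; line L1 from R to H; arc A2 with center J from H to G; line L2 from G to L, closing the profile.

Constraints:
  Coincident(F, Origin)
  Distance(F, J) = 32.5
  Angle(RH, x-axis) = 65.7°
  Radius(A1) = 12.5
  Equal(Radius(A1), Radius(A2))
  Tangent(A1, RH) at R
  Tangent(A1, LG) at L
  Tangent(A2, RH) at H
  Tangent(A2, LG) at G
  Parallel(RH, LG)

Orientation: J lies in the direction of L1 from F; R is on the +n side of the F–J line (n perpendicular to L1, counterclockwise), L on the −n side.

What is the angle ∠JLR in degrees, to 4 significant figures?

68.96°

The slot axis is L1's direction at 65.7°, so u = (cos 65.7°, sin 65.7°) = (0.4115, 0.9114) and n = (−sin 65.7°, cos 65.7°) = (-0.9114, 0.4115). F is at the origin and J lies 32.5 along u from F, so J = 32.5·u = (13.37, 29.62). Tangency of A1 to both parallel lines with radius 12.5 puts R and L at F ± 12.5·n: R = (-11.39, 5.144), L = (11.39, -5.144). Then cos ∠JLR = LJ·LR / (|LJ||LR|), giving 68.96°.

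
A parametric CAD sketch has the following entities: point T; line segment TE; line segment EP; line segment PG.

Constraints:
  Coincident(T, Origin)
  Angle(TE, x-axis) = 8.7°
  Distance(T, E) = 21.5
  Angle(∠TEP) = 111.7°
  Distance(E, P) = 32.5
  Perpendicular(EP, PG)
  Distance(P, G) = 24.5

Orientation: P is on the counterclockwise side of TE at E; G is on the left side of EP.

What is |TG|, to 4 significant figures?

40.70

∠TEP = 111.7°, so EP runs at 8.7° + (180° − 111.7°) = 77.00° from the x-axis; with |EP| = 32.5, P = E + 32.5·(cos 77.00°, sin 77.00°) = (28.56, 34.92). EP ⟂ PG; with |PG| = 24.5 on the left of EP, G = P + 24.5·(-0.9744, 0.2250) = (4.691, 40.43). Then |TG| = |G − T| = 40.70.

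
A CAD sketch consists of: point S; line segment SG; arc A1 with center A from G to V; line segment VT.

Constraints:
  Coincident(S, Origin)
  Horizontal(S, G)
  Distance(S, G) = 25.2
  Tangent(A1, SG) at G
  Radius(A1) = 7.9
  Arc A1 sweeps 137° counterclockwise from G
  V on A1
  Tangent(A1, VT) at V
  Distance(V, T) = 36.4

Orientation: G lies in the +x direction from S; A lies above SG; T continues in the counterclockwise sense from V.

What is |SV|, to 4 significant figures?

33.51

S is at the origin; S and G share the same y with |SG| = 25.2 and G on the +x side, so G = (25.20, 0.000). A1 meets SG tangentially, so AG is at right angles to SG, so A = G + (0, 7.9) = (25.20, 7.900). On A1, G sits at bearing -90° from A; a 137° counterclockwise sweep puts V at bearing 47°, so V = A + 7.9·(cos 47°, sin 47°) = (30.59, 13.68). Then |SV| = |V − S| = 33.51.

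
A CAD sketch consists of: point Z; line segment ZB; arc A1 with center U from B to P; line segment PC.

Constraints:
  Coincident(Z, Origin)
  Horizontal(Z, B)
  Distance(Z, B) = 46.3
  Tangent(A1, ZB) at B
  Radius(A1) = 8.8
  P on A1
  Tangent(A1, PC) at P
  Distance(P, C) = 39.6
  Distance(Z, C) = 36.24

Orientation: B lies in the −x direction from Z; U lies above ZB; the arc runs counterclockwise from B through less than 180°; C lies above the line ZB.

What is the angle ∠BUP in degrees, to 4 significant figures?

49.87°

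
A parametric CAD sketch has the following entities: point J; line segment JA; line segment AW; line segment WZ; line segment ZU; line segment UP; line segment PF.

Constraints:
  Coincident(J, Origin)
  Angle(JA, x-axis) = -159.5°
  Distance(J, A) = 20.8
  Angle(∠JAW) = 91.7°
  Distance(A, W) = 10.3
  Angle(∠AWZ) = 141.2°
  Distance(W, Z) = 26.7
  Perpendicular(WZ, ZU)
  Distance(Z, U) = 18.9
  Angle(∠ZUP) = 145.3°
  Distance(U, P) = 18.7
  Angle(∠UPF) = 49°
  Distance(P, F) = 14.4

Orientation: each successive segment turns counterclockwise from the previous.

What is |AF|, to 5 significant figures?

24.770

J is at the origin; JA runs at -159.5° with length 20.8, so A = (-19.483, -7.2843). ∠JAW = 91.7° gives AW at -71.200° from the x-axis; with |AW| = 10.3, W = (-16.163, -17.035). ∠AWZ = 141.2° gives WZ at -32.400° from the x-axis; with |WZ| = 26.7, Z = (6.3801, -31.341). WZ is perpendicular to ZU, so ZU runs at 57.600°; with |ZU| = 18.9, U = (16.507, -15.384). ∠ZUP = 145.3° gives UP at 92.300° from the x-axis; with |UP| = 18.7, P = (15.757, 3.3014). ∠UPF = 49.0° gives PF at -136.70° from the x-axis; with |PF| = 14.4, F = (5.2768, -6.5744). Then |AF| = |F − A| = 24.770.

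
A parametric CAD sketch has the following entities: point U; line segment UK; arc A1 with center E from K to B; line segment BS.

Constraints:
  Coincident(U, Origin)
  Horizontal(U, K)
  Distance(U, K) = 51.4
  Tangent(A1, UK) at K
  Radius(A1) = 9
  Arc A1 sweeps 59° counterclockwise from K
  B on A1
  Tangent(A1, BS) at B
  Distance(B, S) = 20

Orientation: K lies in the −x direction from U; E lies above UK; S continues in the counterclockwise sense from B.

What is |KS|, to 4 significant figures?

28.06

U is at the origin; U and K share the same y with |UK| = 51.4 and K on the −x side, so K = (-51.40, 0.000). The tangent condition forces EK to be normal to UK, so E = K + (0, 9) = (-51.40, 9.000). On A1, K sits at bearing -90° from E; a 59° counterclockwise sweep puts B at bearing -31°, so B = E + 9.0·(cos -31°, sin -31°) = (-43.69, 4.365). Tangency of A1 to BS means the radius EB is perpendicular to BS, so BS runs along (−sin -31°, cos -31°); with |BS| = 20.0, S = (-33.38, 21.51). Then |KS| = |S − K| = 28.06.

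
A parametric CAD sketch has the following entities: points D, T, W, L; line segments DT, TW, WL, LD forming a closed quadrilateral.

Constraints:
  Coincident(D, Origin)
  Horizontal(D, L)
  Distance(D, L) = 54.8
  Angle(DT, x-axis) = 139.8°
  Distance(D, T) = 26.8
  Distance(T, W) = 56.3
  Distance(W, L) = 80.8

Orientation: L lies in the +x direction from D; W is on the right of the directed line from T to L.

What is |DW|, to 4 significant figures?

42.02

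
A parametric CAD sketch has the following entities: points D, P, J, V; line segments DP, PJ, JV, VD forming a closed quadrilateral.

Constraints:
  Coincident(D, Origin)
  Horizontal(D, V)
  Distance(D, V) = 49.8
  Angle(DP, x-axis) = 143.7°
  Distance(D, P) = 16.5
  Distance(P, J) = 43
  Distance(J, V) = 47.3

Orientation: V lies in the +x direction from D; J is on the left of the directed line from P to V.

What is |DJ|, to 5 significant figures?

41.966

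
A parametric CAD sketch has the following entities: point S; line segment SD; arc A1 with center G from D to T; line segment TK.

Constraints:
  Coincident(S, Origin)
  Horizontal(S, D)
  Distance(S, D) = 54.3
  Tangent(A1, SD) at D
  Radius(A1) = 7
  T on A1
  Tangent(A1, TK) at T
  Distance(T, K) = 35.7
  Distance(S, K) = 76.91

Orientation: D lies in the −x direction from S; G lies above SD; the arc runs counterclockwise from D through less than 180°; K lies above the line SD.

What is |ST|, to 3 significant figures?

49.2

S is at the origin; SD is horizontal with |SD| = 54.3 and D on the −x side, so D = (-54.3, 0.00). A1 meets SD tangentially, so GD is at right angles to SD, so G = D + (0, 7) = (-54.3, 7.00). Since GT ⟂ TK (tangency), |GK| = √(7.0² + 35.7²) = 36.4 regardless of where T sits on A1. So K lies on both circle(S, 76.91) and circle(G, 36.4); the above-SD intersection is K = (-64.5, 41.9). T is the foot of the tangent from K: T = (-48.1, 10.2).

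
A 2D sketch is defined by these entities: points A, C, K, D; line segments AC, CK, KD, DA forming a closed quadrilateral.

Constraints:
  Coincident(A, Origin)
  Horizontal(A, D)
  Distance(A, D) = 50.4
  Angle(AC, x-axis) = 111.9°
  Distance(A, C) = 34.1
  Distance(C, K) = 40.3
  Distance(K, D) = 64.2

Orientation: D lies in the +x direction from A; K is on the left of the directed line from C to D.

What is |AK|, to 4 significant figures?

59.36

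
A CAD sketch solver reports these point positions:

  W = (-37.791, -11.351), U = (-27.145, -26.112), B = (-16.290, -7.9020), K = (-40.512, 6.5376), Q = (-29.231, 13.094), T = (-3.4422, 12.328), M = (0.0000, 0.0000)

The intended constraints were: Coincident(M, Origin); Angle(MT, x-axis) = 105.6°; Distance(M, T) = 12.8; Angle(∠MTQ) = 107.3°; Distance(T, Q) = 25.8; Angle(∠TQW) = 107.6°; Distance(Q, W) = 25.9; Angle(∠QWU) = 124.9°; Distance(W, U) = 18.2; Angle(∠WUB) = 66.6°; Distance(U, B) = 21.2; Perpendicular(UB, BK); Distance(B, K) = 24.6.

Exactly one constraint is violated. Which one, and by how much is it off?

Distance(B, K) = 24.6 — off by 3.60.

M = (0.00, 0.00) ✓; MT at 105.6° ✓; |MT| = 12.80 ✓; ∠MTQ = 107.3° ✓; |TQ| = 25.80 ✓; ∠TQW = 107.6° ✓; |QW| = 25.90 ✓; ∠QWU = 124.9° ✓; |WU| = 18.20 ✓; ∠WUB = 66.60° ✓; |UB| = 21.20 ✓; ∠(UB, BK) = 90.00° ✓; |BK| = 28.20 ✗.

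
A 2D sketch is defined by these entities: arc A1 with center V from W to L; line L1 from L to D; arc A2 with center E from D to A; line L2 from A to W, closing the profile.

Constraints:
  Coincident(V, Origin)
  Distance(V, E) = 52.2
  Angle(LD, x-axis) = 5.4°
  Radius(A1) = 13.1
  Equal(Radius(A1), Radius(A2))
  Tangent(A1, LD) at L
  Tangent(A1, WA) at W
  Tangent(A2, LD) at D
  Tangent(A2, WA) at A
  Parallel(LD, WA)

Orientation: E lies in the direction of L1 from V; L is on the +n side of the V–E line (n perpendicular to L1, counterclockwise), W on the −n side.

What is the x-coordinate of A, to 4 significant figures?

53.20

Tangency of A1 to both parallel lines with radius 13.1 puts L and W at V ± 13.1·n: L = (-1.233, 13.04), W = (1.233, -13.04). Equal radii place D and A the same way about E: D = E + 13.1·n = (50.74, 17.95), A = E − 13.1·n = (53.20, -8.129). So A.x = 53.20.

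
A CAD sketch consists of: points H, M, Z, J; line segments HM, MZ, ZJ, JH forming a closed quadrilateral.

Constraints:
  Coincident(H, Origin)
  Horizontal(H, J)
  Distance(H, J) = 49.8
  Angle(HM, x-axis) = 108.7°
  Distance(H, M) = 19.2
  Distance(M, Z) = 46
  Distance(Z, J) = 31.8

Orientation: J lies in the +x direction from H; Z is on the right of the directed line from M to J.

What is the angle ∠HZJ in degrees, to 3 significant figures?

110°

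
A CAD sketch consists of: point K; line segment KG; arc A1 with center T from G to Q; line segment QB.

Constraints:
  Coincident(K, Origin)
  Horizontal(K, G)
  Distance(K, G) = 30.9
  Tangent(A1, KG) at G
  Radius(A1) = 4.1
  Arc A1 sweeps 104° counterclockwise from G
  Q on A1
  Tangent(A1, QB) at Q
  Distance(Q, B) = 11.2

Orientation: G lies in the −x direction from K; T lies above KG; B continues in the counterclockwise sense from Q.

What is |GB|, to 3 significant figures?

16.0

K is at the origin; K and G share the same y with |KG| = 30.9 and G on the −x side, so G = (-30.9, 0.00). The tangent condition forces TG to be normal to KG, so T = G + (0, 4.1) = (-30.9, 4.10). On A1, G sits at bearing -90° from T; a 104° counterclockwise sweep puts Q at bearing 14°, so Q = T + 4.1·(cos 14°, sin 14°) = (-26.9, 5.09). The tangent condition forces TQ to be normal to QB, so QB runs along (−sin 14°, cos 14°); with |QB| = 11.2, B = (-29.6, 16.0). Then |GB| = |B − G| = 16.0.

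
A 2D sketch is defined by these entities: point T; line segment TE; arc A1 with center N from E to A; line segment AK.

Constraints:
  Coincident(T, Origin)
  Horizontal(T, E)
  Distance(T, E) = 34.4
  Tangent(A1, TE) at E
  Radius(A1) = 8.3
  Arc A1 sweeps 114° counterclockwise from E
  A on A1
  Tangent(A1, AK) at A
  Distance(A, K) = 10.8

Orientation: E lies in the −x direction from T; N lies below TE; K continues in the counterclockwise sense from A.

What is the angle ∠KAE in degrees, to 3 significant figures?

123°

On A1, E sits at bearing 90° from N; a 114° counterclockwise sweep puts A at bearing 204°, so A = N + 8.3·(cos 204°, sin 204°) = (-42.0, -11.7). A1 meets AK tangentially, so NA is at right angles to AK, so AK runs along (−sin 204°, cos 204°); with |AK| = 10.8, K = (-37.6, -21.5). Then cos ∠KAE = AK·AE / (|AK||AE|), giving 123°.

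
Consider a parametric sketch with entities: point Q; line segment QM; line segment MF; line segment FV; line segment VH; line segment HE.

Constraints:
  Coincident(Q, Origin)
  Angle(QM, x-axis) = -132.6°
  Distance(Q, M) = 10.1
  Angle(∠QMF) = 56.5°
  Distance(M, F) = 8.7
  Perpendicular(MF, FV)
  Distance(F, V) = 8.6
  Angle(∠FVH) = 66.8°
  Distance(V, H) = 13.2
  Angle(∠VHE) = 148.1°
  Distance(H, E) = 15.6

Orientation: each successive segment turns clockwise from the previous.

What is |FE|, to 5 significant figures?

23.059

∠FVH = 66.8° gives VH at -99.300° from the x-axis; with |VH| = 13.2, H = (-2.7114, -9.9499). ∠VHE = 148.1° gives HE at -131.20° from the x-axis; with |HE| = 15.6, E = (-12.987, -21.688). Then |FE| = |E − F| = 23.059.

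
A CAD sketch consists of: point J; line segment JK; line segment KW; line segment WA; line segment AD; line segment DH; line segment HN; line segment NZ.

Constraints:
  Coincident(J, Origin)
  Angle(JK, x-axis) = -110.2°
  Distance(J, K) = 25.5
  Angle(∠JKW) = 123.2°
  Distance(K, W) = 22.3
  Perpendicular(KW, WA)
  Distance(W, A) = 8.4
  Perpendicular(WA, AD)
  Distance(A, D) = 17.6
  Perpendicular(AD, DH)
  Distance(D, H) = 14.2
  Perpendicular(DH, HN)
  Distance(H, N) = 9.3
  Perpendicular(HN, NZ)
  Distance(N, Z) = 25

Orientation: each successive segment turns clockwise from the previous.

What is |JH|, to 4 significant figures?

32.94

WA ⟂ AD, so AD runs at 13.00°; with |AD| = 17.6, D = (-15.27, -16.80). AD is perpendicular to DH, so DH runs at -77.00°; with |DH| = 14.2, H = (-12.08, -30.64). Then |JH| = |H − J| = 32.94.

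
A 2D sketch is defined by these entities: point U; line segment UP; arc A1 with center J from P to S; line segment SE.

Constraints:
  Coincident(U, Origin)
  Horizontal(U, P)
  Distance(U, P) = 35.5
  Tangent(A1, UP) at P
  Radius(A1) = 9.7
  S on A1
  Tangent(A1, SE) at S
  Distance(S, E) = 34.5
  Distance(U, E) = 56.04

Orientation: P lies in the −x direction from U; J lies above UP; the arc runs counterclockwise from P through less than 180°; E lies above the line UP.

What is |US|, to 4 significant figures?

28.47

U is at the origin; UP is horizontal with |UP| = 35.5 and P on the −x side, so P = (-35.50, 0.000). The tangent condition forces JP to be normal to UP, so J = P + (0, 9.7) = (-35.50, 9.700). Since JS ⟂ SE (tangency), |JE| = √(9.7² + 34.5²) = 35.84 regardless of where S sits on A1. So E lies on both circle(U, 56.04) and circle(J, 35.84); the above-UP intersection is E = (-32.80, 45.44). S is the foot of the tangent from E: S = (-25.99, 11.62).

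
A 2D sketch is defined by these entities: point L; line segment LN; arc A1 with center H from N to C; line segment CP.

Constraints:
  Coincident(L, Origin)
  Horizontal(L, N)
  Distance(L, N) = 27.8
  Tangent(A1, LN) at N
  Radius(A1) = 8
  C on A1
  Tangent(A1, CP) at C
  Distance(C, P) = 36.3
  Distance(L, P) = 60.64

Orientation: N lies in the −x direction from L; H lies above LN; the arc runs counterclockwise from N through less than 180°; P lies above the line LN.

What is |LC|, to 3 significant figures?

25.2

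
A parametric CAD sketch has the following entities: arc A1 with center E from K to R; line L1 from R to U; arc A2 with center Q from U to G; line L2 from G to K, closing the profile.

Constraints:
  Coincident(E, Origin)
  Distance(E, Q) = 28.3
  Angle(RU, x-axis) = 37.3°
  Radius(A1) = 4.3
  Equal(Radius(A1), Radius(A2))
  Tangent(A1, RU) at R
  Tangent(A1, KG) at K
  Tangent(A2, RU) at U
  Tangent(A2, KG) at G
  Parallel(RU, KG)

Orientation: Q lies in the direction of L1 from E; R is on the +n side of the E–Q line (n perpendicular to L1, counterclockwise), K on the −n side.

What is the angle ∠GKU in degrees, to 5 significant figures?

16.903°

Tangency of A1 to both parallel lines with radius 4.3 puts R and K at E ± 4.3·n: R = (-2.6058, 3.4205), K = (2.6058, -3.4205). Equal radii place U and G the same way about Q: U = Q + 4.3·n = (19.906, 20.570), G = Q − 4.3·n = (25.118, 13.729). Then cos ∠GKU = KG·KU / (|KG||KU|), giving 16.903°.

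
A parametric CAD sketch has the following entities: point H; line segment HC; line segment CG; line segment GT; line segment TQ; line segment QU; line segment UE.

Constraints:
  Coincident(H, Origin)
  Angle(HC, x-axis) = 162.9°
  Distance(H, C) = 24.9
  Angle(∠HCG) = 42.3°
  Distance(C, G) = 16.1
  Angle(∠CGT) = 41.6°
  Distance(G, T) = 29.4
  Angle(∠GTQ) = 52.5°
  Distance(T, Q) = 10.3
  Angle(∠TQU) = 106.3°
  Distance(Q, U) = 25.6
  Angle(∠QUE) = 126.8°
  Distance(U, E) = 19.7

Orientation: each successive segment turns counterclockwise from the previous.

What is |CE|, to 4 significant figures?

35.67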